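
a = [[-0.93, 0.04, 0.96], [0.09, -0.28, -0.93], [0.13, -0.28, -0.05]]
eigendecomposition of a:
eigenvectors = [[0.93, -0.65, 0.39], [-0.30, -0.72, -0.73], [-0.19, -0.25, 0.57]]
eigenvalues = [-1.14, -0.52, 0.4]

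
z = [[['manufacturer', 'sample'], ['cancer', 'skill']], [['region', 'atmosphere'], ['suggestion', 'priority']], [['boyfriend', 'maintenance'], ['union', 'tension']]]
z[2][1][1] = 'tension'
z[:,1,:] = [['cancer', 'skill'], ['suggestion', 'priority'], ['union', 'tension']]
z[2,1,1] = 'tension'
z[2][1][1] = 'tension'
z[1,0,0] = 'region'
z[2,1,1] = 'tension'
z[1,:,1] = ['atmosphere', 'priority']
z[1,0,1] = 'atmosphere'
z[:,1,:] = [['cancer', 'skill'], ['suggestion', 'priority'], ['union', 'tension']]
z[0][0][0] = 'manufacturer'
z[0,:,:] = [['manufacturer', 'sample'], ['cancer', 'skill']]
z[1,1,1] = 'priority'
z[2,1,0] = 'union'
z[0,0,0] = 'manufacturer'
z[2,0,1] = 'maintenance'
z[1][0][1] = 'atmosphere'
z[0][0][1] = 'sample'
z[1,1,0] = 'suggestion'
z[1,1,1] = 'priority'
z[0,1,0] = 'cancer'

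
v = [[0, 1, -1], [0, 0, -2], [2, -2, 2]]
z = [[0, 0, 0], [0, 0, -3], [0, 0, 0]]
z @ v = [[0, 0, 0], [-6, 6, -6], [0, 0, 0]]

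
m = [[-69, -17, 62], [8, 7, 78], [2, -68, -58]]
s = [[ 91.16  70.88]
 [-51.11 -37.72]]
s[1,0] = -51.11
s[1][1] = -37.72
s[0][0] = 91.16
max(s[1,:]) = -37.72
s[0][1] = 70.88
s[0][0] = 91.16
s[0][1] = 70.88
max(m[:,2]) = 78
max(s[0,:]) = 91.16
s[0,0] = 91.16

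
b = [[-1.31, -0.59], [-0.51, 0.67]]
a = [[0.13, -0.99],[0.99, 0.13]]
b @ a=[[-0.75, 1.22], [0.6, 0.59]]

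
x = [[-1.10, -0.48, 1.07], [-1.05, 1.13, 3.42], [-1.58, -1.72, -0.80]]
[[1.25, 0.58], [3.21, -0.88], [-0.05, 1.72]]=x@ [[-0.55, -0.05], [0.21, -0.98], [0.70, 0.05]]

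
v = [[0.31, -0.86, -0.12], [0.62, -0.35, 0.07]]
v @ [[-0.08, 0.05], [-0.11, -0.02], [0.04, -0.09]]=[[0.06,0.04], [-0.01,0.03]]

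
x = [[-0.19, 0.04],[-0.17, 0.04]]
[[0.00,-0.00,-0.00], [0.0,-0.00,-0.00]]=x@[[-0.02, 0.01, 0.01],[0.03, -0.01, -0.01]]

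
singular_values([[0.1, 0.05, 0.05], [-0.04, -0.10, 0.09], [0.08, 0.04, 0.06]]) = [0.17, 0.13, 0.01]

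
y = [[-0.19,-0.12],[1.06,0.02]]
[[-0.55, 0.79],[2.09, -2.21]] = y@[[1.94, -2.02], [1.50, -3.41]]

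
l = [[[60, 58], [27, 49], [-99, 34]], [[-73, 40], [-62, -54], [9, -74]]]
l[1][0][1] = 40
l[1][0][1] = 40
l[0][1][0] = 27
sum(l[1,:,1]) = -88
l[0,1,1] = 49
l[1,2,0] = 9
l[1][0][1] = 40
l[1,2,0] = 9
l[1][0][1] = 40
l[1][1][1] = -54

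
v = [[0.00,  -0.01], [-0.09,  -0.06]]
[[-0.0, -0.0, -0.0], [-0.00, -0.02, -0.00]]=v @ [[-0.21, 0.1, -0.07], [0.36, 0.19, 0.11]]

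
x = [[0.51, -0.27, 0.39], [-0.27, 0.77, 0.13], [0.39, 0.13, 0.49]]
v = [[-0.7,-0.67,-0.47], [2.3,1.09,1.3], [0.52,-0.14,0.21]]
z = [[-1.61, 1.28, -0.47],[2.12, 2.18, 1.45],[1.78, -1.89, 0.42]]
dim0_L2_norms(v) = [2.46, 1.29, 1.4]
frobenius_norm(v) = 3.11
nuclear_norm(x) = 1.77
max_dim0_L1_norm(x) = 1.17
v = x @ z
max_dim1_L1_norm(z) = 5.75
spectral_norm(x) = 0.98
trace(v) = 0.60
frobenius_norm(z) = 4.77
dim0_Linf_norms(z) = [2.12, 2.18, 1.45]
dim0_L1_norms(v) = [3.52, 1.9, 1.98]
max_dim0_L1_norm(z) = 5.51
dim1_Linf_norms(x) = [0.51, 0.77, 0.49]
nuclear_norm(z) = 6.74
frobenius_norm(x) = 1.26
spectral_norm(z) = 3.52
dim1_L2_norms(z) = [2.11, 3.37, 2.63]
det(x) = 0.00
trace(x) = 1.77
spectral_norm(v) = 3.07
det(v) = 0.00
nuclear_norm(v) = 3.54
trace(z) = 0.99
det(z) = -0.02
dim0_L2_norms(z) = [3.2, 3.16, 1.58]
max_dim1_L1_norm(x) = 1.17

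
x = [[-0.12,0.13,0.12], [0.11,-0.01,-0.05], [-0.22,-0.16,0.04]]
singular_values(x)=[0.3, 0.21, 0.01]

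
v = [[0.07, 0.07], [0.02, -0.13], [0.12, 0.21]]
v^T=[[0.07, 0.02, 0.12],[0.07, -0.13, 0.21]]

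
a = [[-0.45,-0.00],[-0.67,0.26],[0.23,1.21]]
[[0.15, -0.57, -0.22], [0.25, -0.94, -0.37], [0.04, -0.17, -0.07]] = a @ [[-0.34, 1.26, 0.5], [0.1, -0.38, -0.15]]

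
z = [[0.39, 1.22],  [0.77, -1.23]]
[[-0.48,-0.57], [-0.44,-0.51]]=z@[[-0.79,-0.93], [-0.14,-0.17]]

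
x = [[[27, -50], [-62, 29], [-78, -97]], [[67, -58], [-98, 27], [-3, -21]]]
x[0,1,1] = 29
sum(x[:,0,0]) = 94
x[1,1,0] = -98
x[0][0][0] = 27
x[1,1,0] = -98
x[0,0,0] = 27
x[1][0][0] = 67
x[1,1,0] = -98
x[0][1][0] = -62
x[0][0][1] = -50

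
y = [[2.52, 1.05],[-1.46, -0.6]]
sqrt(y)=[[1.79, 0.71], [-0.98, -0.31]]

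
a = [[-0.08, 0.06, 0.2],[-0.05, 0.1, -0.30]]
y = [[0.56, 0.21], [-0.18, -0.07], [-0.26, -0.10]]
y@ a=[[-0.06,  0.05,  0.05], [0.02,  -0.02,  -0.01], [0.03,  -0.03,  -0.02]]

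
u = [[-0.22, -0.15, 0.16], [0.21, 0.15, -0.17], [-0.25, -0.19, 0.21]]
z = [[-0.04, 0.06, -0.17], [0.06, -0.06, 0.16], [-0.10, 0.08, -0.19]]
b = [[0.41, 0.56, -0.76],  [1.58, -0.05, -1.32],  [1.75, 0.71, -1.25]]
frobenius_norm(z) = 0.35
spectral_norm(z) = 0.34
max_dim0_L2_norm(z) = 0.3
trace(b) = -0.89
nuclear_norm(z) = 0.38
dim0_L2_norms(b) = [2.39, 0.91, 1.97]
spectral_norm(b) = 3.14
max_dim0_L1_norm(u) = 0.68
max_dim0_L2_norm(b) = 2.39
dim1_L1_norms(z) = [0.27, 0.28, 0.37]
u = z @ b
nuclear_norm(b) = 4.14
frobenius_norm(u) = 0.58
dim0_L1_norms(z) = [0.2, 0.2, 0.52]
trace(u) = 0.14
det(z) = -0.00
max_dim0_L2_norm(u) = 0.39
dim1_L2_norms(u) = [0.31, 0.31, 0.38]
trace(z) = -0.29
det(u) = 0.00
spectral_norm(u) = 0.58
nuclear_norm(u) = 0.60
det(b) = -0.70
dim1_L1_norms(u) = [0.53, 0.53, 0.65]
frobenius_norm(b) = 3.23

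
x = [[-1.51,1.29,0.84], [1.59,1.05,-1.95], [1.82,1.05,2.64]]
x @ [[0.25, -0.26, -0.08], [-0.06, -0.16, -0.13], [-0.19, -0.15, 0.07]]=[[-0.61,0.06,0.01], [0.7,-0.29,-0.40], [-0.11,-1.04,-0.1]]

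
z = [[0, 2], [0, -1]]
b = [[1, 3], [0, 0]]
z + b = [[1, 5], [0, -1]]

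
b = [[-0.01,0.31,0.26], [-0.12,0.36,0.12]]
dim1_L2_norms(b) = [0.4, 0.4]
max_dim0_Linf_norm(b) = 0.36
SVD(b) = [[-0.71, -0.70], [-0.7, 0.71]] @ diag([0.5523814898018032, 0.13067015621151024]) @ [[0.17, -0.86, -0.49], [-0.6, 0.30, -0.74]]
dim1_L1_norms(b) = [0.58, 0.6]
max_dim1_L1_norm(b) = 0.6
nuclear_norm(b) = 0.68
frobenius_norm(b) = 0.57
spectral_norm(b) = 0.55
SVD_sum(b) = [[-0.07, 0.34, 0.19], [-0.06, 0.33, 0.19]] + [[0.06,-0.03,0.07], [-0.06,0.03,-0.07]]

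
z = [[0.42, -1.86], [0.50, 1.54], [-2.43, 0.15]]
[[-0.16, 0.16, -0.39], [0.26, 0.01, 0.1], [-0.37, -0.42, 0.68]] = z @ [[0.16, 0.17, -0.27], [0.12, -0.05, 0.15]]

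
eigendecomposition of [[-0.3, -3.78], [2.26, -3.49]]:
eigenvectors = [[(0.79+0j), (0.79-0j)], [0.33-0.51j, (0.33+0.51j)]]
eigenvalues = [(-1.9+2.45j), (-1.9-2.45j)]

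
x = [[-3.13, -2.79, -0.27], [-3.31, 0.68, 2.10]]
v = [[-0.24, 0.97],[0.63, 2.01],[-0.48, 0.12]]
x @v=[[-0.88, -8.68], [0.21, -1.59]]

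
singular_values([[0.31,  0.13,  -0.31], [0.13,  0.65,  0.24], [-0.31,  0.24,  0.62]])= [0.91, 0.65, 0.03]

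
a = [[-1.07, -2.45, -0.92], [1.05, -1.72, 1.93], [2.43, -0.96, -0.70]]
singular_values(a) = [3.31, 2.75, 2.14]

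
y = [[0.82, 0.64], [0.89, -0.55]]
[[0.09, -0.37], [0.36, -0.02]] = y@[[0.27, -0.21],[-0.21, -0.31]]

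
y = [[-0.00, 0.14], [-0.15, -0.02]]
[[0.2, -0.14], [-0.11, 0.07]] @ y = [[0.02, 0.03],[-0.01, -0.02]]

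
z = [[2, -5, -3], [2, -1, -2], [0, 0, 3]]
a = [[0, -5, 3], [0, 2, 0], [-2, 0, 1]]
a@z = [[-10, 5, 19], [4, -2, -4], [-4, 10, 9]]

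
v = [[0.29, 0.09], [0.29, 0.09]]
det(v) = 0.00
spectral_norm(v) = 0.43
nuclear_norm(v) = 0.43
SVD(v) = [[-0.71, -0.71], [-0.71, 0.71]] @ diag([0.42941821107167777, 7.158870777823141e-18]) @ [[-0.96, -0.30], [0.3, -0.96]]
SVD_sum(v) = [[0.29, 0.09], [0.29, 0.09]] + [[-0.00,0.0], [0.0,-0.00]]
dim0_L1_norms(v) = [0.58, 0.18]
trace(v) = 0.38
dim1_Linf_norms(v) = [0.29, 0.29]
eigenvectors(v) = [[0.71, -0.30], [0.71, 0.96]]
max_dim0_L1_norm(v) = 0.58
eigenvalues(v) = [0.38, 0.0]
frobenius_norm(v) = 0.43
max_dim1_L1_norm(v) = 0.38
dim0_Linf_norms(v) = [0.29, 0.09]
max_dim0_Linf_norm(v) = 0.29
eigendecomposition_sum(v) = [[0.29,0.09], [0.29,0.09]] + [[0.0,-0.0], [-0.0,0.00]]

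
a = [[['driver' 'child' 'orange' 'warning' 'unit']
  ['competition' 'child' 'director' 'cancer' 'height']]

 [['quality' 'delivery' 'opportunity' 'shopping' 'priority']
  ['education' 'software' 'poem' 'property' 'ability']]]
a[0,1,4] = 'height'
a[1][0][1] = 'delivery'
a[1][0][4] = 'priority'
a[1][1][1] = 'software'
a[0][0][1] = 'child'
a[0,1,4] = 'height'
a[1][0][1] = 'delivery'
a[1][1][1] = 'software'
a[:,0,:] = [['driver', 'child', 'orange', 'warning', 'unit'], ['quality', 'delivery', 'opportunity', 'shopping', 'priority']]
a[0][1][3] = 'cancer'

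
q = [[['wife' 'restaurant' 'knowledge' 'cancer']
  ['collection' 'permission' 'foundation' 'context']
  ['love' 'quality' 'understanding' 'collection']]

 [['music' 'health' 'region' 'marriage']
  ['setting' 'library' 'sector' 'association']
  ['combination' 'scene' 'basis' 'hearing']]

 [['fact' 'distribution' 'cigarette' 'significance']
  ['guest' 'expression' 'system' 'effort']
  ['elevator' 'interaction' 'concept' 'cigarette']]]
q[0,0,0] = 'wife'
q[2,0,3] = 'significance'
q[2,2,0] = 'elevator'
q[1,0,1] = 'health'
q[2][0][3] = 'significance'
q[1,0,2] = 'region'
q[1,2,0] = 'combination'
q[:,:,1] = [['restaurant', 'permission', 'quality'], ['health', 'library', 'scene'], ['distribution', 'expression', 'interaction']]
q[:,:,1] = [['restaurant', 'permission', 'quality'], ['health', 'library', 'scene'], ['distribution', 'expression', 'interaction']]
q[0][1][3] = 'context'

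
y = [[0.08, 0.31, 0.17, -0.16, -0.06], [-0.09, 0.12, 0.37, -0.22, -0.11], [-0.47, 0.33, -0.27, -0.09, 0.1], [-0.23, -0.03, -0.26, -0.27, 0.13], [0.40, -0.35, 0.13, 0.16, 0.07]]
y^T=[[0.08, -0.09, -0.47, -0.23, 0.4], [0.31, 0.12, 0.33, -0.03, -0.35], [0.17, 0.37, -0.27, -0.26, 0.13], [-0.16, -0.22, -0.09, -0.27, 0.16], [-0.06, -0.11, 0.10, 0.13, 0.07]]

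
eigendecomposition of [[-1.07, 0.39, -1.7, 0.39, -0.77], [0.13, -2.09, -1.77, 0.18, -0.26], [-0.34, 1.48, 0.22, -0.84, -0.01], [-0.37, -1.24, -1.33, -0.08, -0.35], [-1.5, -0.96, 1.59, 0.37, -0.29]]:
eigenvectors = [[(0.05-0.49j), (0.05+0.49j), -0.25+0.00j, -0.44+0.00j, (0.34+0j)],[0.50+0.00j, 0.50-0.00j, 0.13+0.00j, -0.10+0.00j, (-0.02+0j)],[(-0.13-0.19j), -0.13+0.19j, (-0.27+0j), -0.01+0.00j, (0.17+0j)],[0.44-0.14j, 0.44+0.14j, 0.12+0.00j, (-0.01+0j), -0.12+0.00j],[0.47-0.10j, 0.47+0.10j, 0.91+0.00j, 0.89+0.00j, (-0.92+0j)]]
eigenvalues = [(-1.7+0.53j), (-1.7-0.53j), (-0.44+0j), (0.54+0j), (-0.01+0j)]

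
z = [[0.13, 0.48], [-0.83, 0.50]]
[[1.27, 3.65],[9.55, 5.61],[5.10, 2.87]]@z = [[-2.86,  2.43], [-3.41,  7.39], [-1.72,  3.88]]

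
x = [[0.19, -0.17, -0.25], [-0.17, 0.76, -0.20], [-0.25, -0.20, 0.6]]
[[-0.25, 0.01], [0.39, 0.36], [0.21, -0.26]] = x@[[-0.08, -0.47], [0.63, 0.23], [0.52, -0.55]]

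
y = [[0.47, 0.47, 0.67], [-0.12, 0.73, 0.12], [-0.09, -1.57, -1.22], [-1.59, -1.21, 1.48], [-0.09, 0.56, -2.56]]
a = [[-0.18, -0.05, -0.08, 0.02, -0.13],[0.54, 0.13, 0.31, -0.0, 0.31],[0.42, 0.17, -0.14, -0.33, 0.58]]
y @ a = [[0.45, 0.15, 0.01, -0.21, 0.47], [0.47, 0.12, 0.22, -0.04, 0.31], [-1.34, -0.41, -0.31, 0.4, -1.18], [0.25, 0.17, -0.46, -0.52, 0.69], [-0.76, -0.36, 0.54, 0.84, -1.3]]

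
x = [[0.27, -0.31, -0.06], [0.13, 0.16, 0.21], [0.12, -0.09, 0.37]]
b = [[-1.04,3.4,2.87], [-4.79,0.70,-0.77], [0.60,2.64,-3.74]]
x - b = [[1.31, -3.71, -2.93], [4.92, -0.54, 0.98], [-0.48, -2.73, 4.11]]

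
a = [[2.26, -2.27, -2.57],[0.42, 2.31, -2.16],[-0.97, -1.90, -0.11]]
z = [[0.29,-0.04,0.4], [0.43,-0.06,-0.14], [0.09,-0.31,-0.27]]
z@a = [[0.25, -1.51, -0.7],[1.08, -0.85, -0.96],[0.34, -0.41, 0.47]]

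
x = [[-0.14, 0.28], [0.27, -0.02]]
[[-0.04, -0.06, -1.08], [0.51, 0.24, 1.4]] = x @ [[1.95, 0.92, 5.09], [0.83, 0.25, -1.31]]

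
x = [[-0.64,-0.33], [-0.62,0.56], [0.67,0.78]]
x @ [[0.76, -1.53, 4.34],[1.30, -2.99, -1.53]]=[[-0.92, 1.97, -2.27], [0.26, -0.73, -3.55], [1.52, -3.36, 1.71]]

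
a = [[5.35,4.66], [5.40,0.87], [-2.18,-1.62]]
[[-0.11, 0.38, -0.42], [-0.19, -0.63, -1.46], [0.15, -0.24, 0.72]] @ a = [[2.38,0.50],[-1.24,0.93],[-2.06,-0.68]]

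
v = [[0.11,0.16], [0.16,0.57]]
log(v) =[[-2.61,0.67], [0.67,-0.69]]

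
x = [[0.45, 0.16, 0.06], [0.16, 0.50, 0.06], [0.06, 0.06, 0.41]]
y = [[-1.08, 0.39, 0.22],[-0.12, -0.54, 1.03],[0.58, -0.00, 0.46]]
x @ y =[[-0.47, 0.09, 0.29], [-0.2, -0.21, 0.58], [0.17, -0.01, 0.26]]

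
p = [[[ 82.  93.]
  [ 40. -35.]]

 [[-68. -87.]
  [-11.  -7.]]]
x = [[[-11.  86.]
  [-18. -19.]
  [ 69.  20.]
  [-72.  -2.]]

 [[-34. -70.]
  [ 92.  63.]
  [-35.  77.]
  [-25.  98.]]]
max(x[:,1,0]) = 92.0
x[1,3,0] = -25.0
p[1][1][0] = -11.0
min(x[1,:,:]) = -70.0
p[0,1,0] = 40.0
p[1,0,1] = -87.0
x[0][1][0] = -18.0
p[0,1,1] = -35.0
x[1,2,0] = -35.0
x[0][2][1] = 20.0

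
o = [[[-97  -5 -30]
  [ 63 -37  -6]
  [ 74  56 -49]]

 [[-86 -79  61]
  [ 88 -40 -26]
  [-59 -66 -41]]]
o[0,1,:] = [63, -37, -6]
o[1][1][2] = -26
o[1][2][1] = -66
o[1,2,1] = -66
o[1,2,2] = -41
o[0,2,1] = 56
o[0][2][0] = 74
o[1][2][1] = -66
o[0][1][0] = 63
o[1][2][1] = -66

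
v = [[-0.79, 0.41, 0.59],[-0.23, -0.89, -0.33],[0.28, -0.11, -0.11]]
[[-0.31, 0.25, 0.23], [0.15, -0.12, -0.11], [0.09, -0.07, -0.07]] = v@[[0.2, -0.16, -0.15], [-0.16, 0.13, 0.12], [-0.15, 0.12, 0.11]]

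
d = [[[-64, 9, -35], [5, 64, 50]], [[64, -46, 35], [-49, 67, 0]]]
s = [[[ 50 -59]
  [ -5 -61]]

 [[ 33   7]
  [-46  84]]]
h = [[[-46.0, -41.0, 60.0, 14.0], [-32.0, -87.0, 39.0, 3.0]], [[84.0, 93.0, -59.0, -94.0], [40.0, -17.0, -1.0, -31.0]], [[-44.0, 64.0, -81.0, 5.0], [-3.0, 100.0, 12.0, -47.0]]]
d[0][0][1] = 9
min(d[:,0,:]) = -64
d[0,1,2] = 50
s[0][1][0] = -5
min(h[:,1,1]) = -87.0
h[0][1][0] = -32.0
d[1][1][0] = -49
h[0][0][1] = -41.0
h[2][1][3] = -47.0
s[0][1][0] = -5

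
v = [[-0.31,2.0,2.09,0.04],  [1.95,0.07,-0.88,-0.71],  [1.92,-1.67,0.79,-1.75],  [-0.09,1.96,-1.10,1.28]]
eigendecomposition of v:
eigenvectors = [[0.69+0.00j, (-0.42+0j), (-0.67+0j), (-0.67-0j)],[-0.51+0.00j, 0.25+0.00j, (-0.36+0.06j), (-0.36-0.06j)],[(-0.49+0j), (-0.32+0j), -0.54-0.21j, (-0.54+0.21j)],[0.12+0.00j, -0.81+0.00j, 0.07+0.27j, (0.07-0.27j)]]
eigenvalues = [(-3.26+0j), (0.2+0j), (2.44+0.44j), (2.44-0.44j)]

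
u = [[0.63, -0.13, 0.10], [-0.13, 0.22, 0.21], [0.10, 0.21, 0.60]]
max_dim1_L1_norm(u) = 0.91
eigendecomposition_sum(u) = [[0.01, 0.02, -0.01], [0.02, 0.06, -0.03], [-0.01, -0.03, 0.01]] + [[0.36,-0.22,-0.23], [-0.22,0.14,0.14], [-0.23,0.14,0.15]] + [[0.26, 0.07, 0.34], [0.07, 0.02, 0.10], [0.34, 0.1, 0.44]]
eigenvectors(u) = [[0.28, 0.75, 0.6], [0.87, -0.46, 0.17], [-0.41, -0.48, 0.78]]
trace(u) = 1.45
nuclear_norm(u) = 1.45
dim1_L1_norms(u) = [0.86, 0.56, 0.91]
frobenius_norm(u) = 0.97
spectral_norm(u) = 0.72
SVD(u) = [[-0.6, 0.75, -0.28], [-0.17, -0.46, -0.87], [-0.78, -0.48, 0.41]] @ diag([0.7229221513442398, 0.6467018315852324, 0.08037601707052781]) @ [[-0.6,-0.17,-0.78], [0.75,-0.46,-0.48], [-0.28,-0.87,0.41]]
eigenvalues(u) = [0.08, 0.65, 0.72]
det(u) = 0.04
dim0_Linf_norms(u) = [0.63, 0.22, 0.6]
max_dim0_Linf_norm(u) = 0.63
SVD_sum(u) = [[0.26, 0.07, 0.34],[0.07, 0.02, 0.1],[0.34, 0.10, 0.44]] + [[0.36,-0.22,-0.23], [-0.22,0.14,0.14], [-0.23,0.14,0.15]] + [[0.01, 0.02, -0.01],[0.02, 0.06, -0.03],[-0.01, -0.03, 0.01]]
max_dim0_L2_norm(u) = 0.65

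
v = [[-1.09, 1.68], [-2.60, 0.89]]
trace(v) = -0.20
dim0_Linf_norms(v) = [2.6, 1.68]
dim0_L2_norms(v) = [2.82, 1.9]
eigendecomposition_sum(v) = [[(-0.54+0.89j),0.84+0.05j], [(-1.3-0.07j),(0.44+0.95j)]] + [[-0.54-0.89j, (0.84-0.05j)],[(-1.3+0.07j), 0.44-0.95j]]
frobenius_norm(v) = 3.40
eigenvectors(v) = [[(-0.3+0.55j), -0.30-0.55j], [-0.78+0.00j, -0.78-0.00j]]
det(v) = 3.40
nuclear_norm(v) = 4.28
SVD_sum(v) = [[-1.54,0.93],[-2.3,1.39]] + [[0.45, 0.75], [-0.30, -0.5]]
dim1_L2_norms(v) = [2.0, 2.75]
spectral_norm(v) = 3.23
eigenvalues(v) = [(-0.1+1.84j), (-0.1-1.84j)]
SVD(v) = [[-0.56, -0.83], [-0.83, 0.56]] @ diag([3.233985301624522, 1.0506850474221825]) @ [[0.86, -0.52], [-0.52, -0.86]]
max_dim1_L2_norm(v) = 2.75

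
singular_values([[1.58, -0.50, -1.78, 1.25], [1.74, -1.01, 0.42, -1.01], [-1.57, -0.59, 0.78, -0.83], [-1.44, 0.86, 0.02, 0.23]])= [3.56, 2.46, 0.95, 0.16]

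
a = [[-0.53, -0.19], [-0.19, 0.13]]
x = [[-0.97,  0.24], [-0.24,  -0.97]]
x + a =[[-1.5, 0.05], [-0.43, -0.84]]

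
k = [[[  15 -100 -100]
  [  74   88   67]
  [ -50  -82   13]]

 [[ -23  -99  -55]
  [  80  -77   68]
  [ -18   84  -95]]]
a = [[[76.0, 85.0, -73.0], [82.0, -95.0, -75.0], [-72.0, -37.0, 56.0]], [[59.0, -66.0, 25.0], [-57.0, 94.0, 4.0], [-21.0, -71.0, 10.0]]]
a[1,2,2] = 10.0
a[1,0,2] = 25.0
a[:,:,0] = [[76.0, 82.0, -72.0], [59.0, -57.0, -21.0]]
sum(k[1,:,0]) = 39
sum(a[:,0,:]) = 106.0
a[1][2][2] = 10.0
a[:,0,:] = [[76.0, 85.0, -73.0], [59.0, -66.0, 25.0]]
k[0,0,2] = -100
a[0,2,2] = 56.0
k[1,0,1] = -99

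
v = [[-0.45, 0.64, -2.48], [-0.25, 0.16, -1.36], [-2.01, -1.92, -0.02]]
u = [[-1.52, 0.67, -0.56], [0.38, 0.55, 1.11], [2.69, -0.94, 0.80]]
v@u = [[-5.74, 2.38, -1.02], [-3.22, 1.20, -0.77], [2.27, -2.38, -1.02]]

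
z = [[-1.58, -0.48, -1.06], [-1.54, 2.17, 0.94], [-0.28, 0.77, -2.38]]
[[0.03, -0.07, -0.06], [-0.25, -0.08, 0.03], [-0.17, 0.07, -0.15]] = z@[[0.0, 0.06, -0.00],[-0.13, 0.02, -0.01],[0.03, -0.03, 0.06]]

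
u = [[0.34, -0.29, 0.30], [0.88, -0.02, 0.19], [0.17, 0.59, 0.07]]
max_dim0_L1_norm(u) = 1.39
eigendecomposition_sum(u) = [[0.17+0.00j,(0.03+0j),0.11+0.00j], [(0.42+0j),(0.06+0j),(0.27+0j)], [(0.54+0j),0.08+0.00j,(0.35+0j)]] + [[(0.09+0.19j),  -0.16-0.04j,  0.10-0.02j], [(0.23-0.12j),  -0.04+0.20j,  (-0.04-0.12j)], [-0.19-0.26j,  (0.25+0.02j),  (-0.14+0.07j)]] + [[(0.09-0.19j), -0.16+0.04j, (0.1+0.02j)],[(0.23+0.12j), -0.04-0.20j, (-0.04+0.12j)],[-0.19+0.26j, (0.25-0.02j), -0.14-0.07j]]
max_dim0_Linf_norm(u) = 0.88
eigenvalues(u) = [(0.58+0j), (-0.1+0.46j), (-0.1-0.46j)]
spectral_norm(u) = 1.01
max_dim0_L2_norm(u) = 0.96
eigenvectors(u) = [[0.24+0.00j, 0.44+0.08j, 0.44-0.08j], [0.59+0.00j, (0.07-0.56j), 0.07+0.56j], [(0.77+0j), (-0.69+0j), -0.69-0.00j]]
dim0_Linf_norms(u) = [0.88, 0.59, 0.3]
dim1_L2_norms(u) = [0.54, 0.9, 0.62]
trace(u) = 0.39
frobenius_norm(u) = 1.22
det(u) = 0.13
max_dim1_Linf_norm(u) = 0.88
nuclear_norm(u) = 1.86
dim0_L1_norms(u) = [1.39, 0.9, 0.56]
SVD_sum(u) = [[0.41, -0.02, 0.13], [0.85, -0.05, 0.27], [0.14, -0.01, 0.05]] + [[-0.02, -0.28, 0.02],  [0.00, 0.04, -0.00],  [0.05, 0.59, -0.05]] + [[-0.05, 0.02, 0.14], [0.03, -0.01, -0.08], [-0.02, 0.01, 0.07]]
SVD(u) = [[-0.43,0.43,0.79], [-0.89,-0.06,-0.45], [-0.15,-0.90,0.41]] @ diag([1.0052331102077054, 0.6599538727971123, 0.19096408018849262]) @ [[-0.95, 0.05, -0.31],[-0.08, -0.99, 0.09],[-0.3, 0.11, 0.95]]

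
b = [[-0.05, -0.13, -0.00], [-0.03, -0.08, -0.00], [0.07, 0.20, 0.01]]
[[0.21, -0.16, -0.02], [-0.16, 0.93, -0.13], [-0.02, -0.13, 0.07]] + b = [[0.16,-0.29,-0.02], [-0.19,0.85,-0.13], [0.05,0.07,0.08]]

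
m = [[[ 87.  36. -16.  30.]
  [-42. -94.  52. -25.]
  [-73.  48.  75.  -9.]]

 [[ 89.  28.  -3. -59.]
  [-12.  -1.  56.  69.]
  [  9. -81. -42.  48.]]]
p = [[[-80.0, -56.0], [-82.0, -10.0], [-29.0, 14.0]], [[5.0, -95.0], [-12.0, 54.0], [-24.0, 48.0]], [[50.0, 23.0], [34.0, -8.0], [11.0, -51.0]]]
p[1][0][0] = 5.0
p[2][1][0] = 34.0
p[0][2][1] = 14.0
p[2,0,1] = 23.0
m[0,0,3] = 30.0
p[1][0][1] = -95.0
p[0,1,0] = -82.0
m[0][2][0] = -73.0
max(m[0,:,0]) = 87.0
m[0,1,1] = -94.0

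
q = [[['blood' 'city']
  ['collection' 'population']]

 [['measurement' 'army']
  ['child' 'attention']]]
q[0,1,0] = 'collection'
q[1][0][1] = 'army'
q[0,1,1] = 'population'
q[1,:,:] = [['measurement', 'army'], ['child', 'attention']]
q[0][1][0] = 'collection'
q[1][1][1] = 'attention'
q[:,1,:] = [['collection', 'population'], ['child', 'attention']]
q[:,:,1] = [['city', 'population'], ['army', 'attention']]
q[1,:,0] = ['measurement', 'child']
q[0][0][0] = 'blood'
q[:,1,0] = ['collection', 'child']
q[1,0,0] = 'measurement'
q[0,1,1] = 'population'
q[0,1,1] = 'population'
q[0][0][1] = 'city'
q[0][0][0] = 'blood'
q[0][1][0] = 'collection'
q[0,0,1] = 'city'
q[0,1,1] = 'population'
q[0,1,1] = 'population'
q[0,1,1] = 'population'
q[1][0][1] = 'army'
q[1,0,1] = 'army'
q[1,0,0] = 'measurement'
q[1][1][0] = 'child'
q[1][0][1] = 'army'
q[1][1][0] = 'child'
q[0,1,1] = 'population'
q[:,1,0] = ['collection', 'child']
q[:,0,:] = [['blood', 'city'], ['measurement', 'army']]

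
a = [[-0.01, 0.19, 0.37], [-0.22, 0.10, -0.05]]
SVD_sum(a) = [[-0.02, 0.19, 0.37], [-0.00, 0.0, 0.01]] + [[0.01, -0.00, 0.00], [-0.22, 0.1, -0.06]]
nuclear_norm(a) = 0.66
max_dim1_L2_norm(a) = 0.42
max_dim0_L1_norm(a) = 0.42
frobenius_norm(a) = 0.48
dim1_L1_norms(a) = [0.57, 0.37]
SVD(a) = [[-1.0,-0.02], [-0.02,1.0]] @ diag([0.4161309117099416, 0.24664765216691767]) @ [[0.04, -0.46, -0.89], [-0.89, 0.39, -0.24]]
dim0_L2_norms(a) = [0.22, 0.21, 0.37]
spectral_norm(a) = 0.42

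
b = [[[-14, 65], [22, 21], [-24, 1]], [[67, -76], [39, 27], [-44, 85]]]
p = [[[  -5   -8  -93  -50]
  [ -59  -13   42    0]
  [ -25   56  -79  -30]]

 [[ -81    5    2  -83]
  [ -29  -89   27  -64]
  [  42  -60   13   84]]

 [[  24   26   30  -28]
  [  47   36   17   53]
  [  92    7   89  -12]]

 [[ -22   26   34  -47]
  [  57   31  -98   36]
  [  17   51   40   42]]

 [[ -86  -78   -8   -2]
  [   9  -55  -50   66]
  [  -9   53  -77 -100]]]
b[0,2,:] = [-24, 1]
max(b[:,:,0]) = 67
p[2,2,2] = 89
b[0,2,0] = -24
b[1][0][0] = 67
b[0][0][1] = 65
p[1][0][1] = 5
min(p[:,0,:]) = -93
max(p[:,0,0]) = 24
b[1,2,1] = 85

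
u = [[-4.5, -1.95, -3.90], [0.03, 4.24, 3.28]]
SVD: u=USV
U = [[-0.79,0.62], [0.62,0.79]]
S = [7.47, 3.49]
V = [[0.48, 0.56, 0.68],[-0.79, 0.61, 0.05]]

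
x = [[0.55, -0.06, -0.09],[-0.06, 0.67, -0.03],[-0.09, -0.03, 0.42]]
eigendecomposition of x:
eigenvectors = [[0.47,0.78,0.40],[0.18,0.36,-0.92],[0.86,-0.51,-0.03]]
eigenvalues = [0.36, 0.58, 0.7]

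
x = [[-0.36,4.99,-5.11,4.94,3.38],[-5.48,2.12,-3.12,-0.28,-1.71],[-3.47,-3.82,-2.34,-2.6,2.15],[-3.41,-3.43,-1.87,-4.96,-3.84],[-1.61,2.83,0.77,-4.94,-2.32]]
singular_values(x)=[12.02, 9.18, 6.51, 3.12, 2.01]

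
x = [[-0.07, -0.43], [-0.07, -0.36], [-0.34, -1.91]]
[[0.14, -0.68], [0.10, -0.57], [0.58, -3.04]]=x @ [[1.06, 0.34], [-0.49, 1.53]]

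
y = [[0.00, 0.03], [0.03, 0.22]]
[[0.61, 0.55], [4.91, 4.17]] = y @ [[14.53,3.90], [20.32,18.44]]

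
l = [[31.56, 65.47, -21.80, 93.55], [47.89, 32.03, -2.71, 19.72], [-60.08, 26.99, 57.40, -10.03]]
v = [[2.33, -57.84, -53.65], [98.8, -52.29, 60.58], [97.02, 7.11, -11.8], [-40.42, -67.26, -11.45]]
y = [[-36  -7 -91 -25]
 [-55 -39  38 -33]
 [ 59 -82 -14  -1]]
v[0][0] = 2.33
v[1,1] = -52.29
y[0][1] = -7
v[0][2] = -53.65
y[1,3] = -33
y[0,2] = -91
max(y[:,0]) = 59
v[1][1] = -52.29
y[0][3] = -25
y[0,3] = -25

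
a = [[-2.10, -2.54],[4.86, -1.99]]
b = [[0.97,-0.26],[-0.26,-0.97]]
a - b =[[-3.07, -2.28], [5.12, -1.02]]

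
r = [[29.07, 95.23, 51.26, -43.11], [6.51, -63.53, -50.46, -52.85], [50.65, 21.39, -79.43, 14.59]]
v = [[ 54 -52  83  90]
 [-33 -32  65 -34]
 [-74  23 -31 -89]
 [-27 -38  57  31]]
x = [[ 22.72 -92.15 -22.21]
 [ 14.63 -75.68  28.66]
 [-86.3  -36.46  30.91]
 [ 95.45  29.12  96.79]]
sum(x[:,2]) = 134.15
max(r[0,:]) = 95.23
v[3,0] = -27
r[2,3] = 14.59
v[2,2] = -31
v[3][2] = 57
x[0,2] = -22.21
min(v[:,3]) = -89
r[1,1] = -63.53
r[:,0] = [29.07, 6.51, 50.65]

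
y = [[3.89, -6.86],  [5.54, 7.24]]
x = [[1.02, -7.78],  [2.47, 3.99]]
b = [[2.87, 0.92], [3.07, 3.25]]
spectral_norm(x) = 8.75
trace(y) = 11.13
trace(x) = 5.01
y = b + x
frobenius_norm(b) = 5.39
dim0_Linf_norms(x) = [2.47, 7.78]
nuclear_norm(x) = 11.41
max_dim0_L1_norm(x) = 11.77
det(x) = 23.29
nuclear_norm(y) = 16.66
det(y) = 66.17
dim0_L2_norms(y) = [6.77, 9.97]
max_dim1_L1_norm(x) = 8.8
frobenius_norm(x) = 9.14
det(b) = 6.50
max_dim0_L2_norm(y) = 9.97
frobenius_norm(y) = 12.05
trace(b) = 6.12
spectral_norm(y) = 10.13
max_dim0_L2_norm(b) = 4.2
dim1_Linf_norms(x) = [7.78, 3.99]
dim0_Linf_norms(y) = [5.54, 7.24]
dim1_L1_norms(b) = [3.79, 6.32]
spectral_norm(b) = 5.25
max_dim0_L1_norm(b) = 5.94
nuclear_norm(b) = 6.49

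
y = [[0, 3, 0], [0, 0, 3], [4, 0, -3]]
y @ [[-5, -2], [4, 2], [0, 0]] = [[12, 6], [0, 0], [-20, -8]]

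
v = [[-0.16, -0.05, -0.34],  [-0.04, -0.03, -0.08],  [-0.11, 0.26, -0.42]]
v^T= [[-0.16, -0.04, -0.11], [-0.05, -0.03, 0.26], [-0.34, -0.08, -0.42]]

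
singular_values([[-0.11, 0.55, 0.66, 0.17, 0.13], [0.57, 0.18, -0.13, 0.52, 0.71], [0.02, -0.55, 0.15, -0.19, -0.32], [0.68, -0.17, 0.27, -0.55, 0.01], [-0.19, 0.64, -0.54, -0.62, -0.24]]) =[1.29, 1.12, 0.92, 0.84, 0.03]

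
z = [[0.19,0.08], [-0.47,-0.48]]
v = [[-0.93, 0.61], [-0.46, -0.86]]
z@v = [[-0.21, 0.05], [0.66, 0.13]]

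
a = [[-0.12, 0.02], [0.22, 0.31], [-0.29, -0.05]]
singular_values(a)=[0.45, 0.2]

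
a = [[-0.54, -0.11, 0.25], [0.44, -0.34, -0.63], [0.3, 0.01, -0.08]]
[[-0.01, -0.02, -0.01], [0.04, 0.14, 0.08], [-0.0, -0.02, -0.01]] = a @[[-0.04, -0.17, -0.1], [0.03, 0.12, 0.07], [-0.11, -0.40, -0.23]]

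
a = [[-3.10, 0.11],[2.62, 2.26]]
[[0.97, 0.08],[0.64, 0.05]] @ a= [[-2.80, 0.29], [-1.85, 0.18]]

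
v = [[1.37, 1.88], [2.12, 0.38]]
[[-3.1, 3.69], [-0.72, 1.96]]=v @ [[-0.05, 0.66], [-1.61, 1.48]]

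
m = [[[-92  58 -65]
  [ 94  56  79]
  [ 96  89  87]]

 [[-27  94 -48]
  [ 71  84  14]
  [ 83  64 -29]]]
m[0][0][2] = -65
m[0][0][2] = -65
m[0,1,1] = 56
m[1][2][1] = 64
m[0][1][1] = 56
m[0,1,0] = 94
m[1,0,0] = -27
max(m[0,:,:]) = 96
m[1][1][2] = 14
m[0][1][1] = 56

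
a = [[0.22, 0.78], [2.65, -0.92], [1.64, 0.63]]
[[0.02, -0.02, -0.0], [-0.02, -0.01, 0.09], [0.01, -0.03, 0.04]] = a @ [[0.00, -0.01, 0.03], [0.02, -0.02, -0.01]]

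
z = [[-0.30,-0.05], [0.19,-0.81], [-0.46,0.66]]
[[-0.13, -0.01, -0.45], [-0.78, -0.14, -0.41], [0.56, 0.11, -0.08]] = z @ [[0.25, 0.01, 1.36],[1.02, 0.18, 0.82]]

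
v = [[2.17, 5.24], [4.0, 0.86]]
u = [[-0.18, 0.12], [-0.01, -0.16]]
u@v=[[0.09, -0.84], [-0.66, -0.19]]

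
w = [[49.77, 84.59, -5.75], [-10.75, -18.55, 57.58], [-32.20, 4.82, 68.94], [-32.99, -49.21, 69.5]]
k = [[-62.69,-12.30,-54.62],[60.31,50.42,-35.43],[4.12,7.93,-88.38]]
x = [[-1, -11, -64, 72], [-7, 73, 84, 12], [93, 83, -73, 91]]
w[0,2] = -5.75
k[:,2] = [-54.62, -35.43, -88.38]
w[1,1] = -18.55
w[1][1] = -18.55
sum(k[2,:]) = -76.33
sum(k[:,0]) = 1.7400000000000047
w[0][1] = 84.59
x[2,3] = 91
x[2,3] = 91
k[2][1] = 7.93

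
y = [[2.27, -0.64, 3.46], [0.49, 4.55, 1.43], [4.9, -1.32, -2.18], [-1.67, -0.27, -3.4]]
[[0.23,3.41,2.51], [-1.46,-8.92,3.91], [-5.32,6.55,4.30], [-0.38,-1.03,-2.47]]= y @ [[-0.93,0.81,1.12], [-0.41,-2.07,0.70], [0.60,0.07,0.12]]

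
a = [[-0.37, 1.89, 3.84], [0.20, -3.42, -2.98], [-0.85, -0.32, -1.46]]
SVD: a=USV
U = [[-0.67, 0.47, -0.57], [0.71, 0.63, -0.31], [0.21, -0.62, -0.76]]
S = [6.27, 1.43, 0.84]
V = [[0.03, -0.6, -0.8], [0.33, -0.75, 0.58], [0.94, 0.28, -0.17]]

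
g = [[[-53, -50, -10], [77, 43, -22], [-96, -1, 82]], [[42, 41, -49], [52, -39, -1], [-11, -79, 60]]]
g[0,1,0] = 77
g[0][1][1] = 43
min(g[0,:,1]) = -50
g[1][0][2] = -49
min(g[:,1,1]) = -39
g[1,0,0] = 42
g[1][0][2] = -49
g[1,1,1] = -39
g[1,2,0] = -11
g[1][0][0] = 42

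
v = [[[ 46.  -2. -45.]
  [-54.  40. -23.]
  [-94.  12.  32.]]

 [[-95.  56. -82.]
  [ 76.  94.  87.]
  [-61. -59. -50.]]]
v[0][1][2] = -23.0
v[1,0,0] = -95.0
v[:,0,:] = [[46.0, -2.0, -45.0], [-95.0, 56.0, -82.0]]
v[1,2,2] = -50.0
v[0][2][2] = 32.0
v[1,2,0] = -61.0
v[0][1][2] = -23.0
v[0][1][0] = -54.0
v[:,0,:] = [[46.0, -2.0, -45.0], [-95.0, 56.0, -82.0]]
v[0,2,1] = 12.0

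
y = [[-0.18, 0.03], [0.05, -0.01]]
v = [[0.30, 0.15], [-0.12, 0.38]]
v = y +[[0.48, 0.12], [-0.17, 0.39]]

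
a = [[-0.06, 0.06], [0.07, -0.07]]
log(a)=[[(-25.74+1.45j), -20.31-1.45j], [-23.70-1.69j, -22.35+1.69j]]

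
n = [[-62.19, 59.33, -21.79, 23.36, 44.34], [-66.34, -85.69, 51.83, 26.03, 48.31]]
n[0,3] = 23.36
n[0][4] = 44.34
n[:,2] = [-21.79, 51.83]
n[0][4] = 44.34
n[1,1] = -85.69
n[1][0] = -66.34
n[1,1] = -85.69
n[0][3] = 23.36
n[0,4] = 44.34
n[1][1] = -85.69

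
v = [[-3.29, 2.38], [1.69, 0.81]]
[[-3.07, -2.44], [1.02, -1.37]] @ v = [[5.98, -9.28], [-5.67, 1.32]]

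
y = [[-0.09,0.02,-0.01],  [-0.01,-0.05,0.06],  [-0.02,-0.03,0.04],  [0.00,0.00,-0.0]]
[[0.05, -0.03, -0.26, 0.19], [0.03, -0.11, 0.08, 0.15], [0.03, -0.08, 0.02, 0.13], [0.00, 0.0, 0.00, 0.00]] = y@[[-0.27,0.88,2.44,-2.20], [2.30,2.59,-1.53,0.71], [2.43,0.46,0.49,2.70]]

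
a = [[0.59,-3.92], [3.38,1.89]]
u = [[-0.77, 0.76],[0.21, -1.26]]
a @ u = [[-1.28, 5.39], [-2.21, 0.19]]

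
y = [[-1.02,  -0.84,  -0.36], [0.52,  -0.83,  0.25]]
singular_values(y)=[1.37, 1.01]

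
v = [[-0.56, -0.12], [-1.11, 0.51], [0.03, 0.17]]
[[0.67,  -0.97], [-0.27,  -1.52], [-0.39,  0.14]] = v@[[-0.74, 1.62],[-2.14, 0.55]]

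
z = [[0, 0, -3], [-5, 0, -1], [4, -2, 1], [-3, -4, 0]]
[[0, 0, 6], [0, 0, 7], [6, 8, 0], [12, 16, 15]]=z@[[0, 0, -1], [-3, -4, -3], [0, 0, -2]]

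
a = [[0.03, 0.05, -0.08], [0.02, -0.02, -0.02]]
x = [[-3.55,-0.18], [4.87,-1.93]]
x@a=[[-0.11, -0.17, 0.29], [0.11, 0.28, -0.35]]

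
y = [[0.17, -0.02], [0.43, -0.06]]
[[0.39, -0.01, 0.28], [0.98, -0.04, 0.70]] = y@[[2.43, -0.09, 1.73],[1.03, -0.04, 0.74]]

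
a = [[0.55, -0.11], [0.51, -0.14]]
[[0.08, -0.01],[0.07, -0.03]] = a @ [[0.15, 0.05],[0.05, 0.38]]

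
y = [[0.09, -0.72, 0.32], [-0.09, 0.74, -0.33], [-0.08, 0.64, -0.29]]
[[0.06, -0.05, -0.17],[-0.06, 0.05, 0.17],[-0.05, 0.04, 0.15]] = y@[[-0.03, -0.09, -0.01], [-0.11, 0.07, 0.15], [-0.06, 0.04, -0.18]]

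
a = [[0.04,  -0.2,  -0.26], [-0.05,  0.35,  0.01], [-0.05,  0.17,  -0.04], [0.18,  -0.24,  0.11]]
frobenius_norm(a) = 0.61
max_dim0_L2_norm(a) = 0.5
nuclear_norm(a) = 0.91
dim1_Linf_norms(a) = [0.26, 0.35, 0.17, 0.24]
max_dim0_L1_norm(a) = 0.96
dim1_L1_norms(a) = [0.5, 0.41, 0.26, 0.53]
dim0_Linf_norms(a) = [0.18, 0.35, 0.26]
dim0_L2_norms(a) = [0.2, 0.5, 0.29]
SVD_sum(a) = [[0.07, -0.21, -0.02], [-0.11, 0.33, 0.03], [-0.05, 0.16, 0.02], [0.08, -0.26, -0.02]] + [[-0.06, 0.00, -0.23], [-0.0, 0.00, -0.01], [-0.01, 0.00, -0.05], [0.04, -0.0, 0.15]] + [[0.03, 0.01, -0.01], [0.06, 0.02, -0.01], [0.02, 0.01, -0.0], [0.06, 0.02, -0.01]]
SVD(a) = [[-0.43, 0.82, -0.36], [0.66, 0.02, -0.65], [0.33, 0.18, -0.18], [-0.52, -0.53, -0.65]] @ diag([0.5253212244923171, 0.28982211369675803, 0.09716354002523876]) @ [[-0.3, 0.95, 0.09], [-0.25, 0.01, -0.97], [-0.92, -0.32, 0.24]]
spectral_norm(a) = 0.53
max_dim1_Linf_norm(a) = 0.35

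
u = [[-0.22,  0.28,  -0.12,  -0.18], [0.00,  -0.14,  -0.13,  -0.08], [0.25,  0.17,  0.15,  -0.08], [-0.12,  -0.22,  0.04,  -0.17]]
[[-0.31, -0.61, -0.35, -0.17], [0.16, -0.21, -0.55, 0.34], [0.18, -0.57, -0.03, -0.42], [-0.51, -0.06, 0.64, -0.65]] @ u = [[0.0, -0.02, 0.06, 0.16], [-0.21, -0.09, -0.06, -0.03], [0.0, 0.22, 0.03, 0.09], [0.35, 0.12, 0.14, 0.16]]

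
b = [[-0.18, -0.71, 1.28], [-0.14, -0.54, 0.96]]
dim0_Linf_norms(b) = [0.18, 0.71, 1.28]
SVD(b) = [[-0.80, -0.6], [-0.6, 0.8]] @ diag([1.845984700568928, 0.006362803269388477]) @ [[0.12,0.48,-0.87], [-0.56,-0.69,-0.46]]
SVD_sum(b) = [[-0.18, -0.71, 1.28], [-0.14, -0.54, 0.96]] + [[0.0, 0.0, 0.0], [-0.0, -0.00, -0.0]]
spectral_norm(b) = 1.85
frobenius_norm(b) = 1.85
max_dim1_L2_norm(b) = 1.47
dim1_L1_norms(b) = [2.17, 1.64]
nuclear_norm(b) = 1.85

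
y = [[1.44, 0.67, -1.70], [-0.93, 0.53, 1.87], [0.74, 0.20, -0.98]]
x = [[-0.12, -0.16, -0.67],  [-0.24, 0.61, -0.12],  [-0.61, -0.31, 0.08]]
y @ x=[[0.70, 0.71, -1.18], [-1.16, -0.11, 0.71], [0.46, 0.31, -0.6]]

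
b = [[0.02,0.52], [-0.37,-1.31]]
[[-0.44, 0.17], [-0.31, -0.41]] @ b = [[-0.07, -0.45], [0.15, 0.38]]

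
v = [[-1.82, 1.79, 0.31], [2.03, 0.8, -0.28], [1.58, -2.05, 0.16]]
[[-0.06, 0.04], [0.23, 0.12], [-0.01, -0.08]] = v @ [[0.08, 0.03],[0.06, 0.06],[-0.06, -0.04]]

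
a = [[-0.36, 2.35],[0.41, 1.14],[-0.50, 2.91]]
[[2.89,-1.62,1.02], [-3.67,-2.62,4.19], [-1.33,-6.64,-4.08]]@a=[[-2.21, 7.91], [-1.85, 0.58], [-0.20, -22.57]]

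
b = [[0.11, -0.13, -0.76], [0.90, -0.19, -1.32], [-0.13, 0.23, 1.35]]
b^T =[[0.11, 0.9, -0.13], [-0.13, -0.19, 0.23], [-0.76, -1.32, 1.35]]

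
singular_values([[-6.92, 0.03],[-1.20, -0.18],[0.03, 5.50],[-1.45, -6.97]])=[9.07, 6.93]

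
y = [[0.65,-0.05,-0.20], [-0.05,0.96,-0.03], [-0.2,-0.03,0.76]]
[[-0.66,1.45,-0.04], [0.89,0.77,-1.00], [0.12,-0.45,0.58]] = y @ [[-0.96, 2.31, 0.09],[0.88, 0.92, -1.01],[-0.06, 0.05, 0.75]]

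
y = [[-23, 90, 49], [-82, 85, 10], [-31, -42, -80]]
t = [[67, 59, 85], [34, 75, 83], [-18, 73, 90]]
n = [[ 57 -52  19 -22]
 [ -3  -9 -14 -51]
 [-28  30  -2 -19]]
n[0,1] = -52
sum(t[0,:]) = 211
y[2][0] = -31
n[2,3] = -19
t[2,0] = -18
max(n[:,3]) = -19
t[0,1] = 59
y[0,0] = -23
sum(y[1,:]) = 13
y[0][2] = 49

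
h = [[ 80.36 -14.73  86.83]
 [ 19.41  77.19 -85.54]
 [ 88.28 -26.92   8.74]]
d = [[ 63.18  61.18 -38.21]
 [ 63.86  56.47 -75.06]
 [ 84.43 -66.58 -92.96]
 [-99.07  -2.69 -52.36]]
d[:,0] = [63.18, 63.86, 84.43, -99.07]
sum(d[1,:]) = 45.269999999999996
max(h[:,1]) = 77.19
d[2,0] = 84.43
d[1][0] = 63.86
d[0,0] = 63.18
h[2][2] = 8.74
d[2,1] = -66.58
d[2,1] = -66.58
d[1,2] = -75.06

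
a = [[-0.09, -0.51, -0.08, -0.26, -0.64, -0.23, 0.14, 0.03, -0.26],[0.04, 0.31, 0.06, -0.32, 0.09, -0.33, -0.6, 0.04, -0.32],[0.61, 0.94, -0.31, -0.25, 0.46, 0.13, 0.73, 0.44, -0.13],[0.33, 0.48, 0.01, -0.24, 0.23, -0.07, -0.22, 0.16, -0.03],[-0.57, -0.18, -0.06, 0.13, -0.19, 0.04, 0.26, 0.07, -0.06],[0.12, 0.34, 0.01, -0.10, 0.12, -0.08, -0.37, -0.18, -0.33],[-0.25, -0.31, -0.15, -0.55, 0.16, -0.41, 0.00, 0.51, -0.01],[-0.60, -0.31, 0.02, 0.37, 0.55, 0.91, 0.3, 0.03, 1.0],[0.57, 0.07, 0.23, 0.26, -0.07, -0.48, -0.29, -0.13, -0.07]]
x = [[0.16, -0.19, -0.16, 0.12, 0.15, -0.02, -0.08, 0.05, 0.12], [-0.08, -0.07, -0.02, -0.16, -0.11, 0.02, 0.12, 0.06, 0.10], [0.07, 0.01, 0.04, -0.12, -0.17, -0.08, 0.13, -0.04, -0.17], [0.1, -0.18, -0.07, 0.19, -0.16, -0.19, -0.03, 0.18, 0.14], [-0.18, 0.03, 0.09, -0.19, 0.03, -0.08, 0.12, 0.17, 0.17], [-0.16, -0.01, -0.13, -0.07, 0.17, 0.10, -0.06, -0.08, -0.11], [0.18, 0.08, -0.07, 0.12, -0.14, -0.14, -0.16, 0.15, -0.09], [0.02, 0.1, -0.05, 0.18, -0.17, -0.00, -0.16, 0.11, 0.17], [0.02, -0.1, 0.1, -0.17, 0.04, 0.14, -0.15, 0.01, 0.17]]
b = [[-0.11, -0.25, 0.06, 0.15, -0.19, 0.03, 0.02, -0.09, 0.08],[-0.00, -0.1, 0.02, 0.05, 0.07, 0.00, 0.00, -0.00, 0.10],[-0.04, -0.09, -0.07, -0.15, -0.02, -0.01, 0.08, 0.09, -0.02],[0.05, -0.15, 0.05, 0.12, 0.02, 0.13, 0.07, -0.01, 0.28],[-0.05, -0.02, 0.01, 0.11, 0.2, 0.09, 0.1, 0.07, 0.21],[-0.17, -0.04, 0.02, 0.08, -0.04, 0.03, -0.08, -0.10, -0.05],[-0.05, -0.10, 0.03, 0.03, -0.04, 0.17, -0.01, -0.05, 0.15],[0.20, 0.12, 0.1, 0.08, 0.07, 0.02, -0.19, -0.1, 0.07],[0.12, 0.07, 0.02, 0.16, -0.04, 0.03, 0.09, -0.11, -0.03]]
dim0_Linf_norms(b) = [0.2, 0.25, 0.1, 0.16, 0.2, 0.17, 0.19, 0.11, 0.28]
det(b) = 0.00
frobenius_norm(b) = 0.91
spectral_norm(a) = 2.05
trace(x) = 0.57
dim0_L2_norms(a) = [1.26, 1.35, 0.43, 0.91, 1.03, 1.19, 1.16, 0.73, 1.14]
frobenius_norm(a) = 3.17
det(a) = -0.00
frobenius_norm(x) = 1.10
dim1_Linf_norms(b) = [0.25, 0.1, 0.15, 0.28, 0.21, 0.17, 0.17, 0.2, 0.16]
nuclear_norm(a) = 7.12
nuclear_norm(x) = 2.78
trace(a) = -0.64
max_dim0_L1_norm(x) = 1.32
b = x @ a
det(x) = -0.00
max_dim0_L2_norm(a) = 1.35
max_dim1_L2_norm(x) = 0.44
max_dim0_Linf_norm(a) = 1.0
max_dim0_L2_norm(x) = 0.46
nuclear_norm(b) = 2.09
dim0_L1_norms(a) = [3.18, 3.45, 0.93, 2.48, 2.51, 2.68, 2.91, 1.59, 2.21]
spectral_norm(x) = 0.67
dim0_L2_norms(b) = [0.32, 0.37, 0.15, 0.34, 0.3, 0.24, 0.27, 0.24, 0.41]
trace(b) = -0.07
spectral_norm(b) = 0.58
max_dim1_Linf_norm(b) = 0.28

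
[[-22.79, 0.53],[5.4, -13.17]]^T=[[-22.79, 5.40], [0.53, -13.17]]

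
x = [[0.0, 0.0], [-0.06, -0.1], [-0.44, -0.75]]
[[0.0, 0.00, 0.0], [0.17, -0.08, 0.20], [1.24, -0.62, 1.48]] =x@[[-0.19, -0.77, -1.94], [-1.54, 1.28, -0.84]]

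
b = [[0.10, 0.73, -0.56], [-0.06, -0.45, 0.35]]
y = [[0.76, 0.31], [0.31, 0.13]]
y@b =[[0.06, 0.42, -0.32], [0.02, 0.17, -0.13]]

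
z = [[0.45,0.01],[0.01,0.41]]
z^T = [[0.45, 0.01], [0.01, 0.41]]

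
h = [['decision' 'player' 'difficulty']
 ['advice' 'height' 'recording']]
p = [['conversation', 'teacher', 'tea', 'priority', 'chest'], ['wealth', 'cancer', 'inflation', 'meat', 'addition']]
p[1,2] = 'inflation'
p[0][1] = 'teacher'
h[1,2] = 'recording'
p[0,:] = ['conversation', 'teacher', 'tea', 'priority', 'chest']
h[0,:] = ['decision', 'player', 'difficulty']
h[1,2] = 'recording'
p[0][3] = 'priority'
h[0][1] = 'player'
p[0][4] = 'chest'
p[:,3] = ['priority', 'meat']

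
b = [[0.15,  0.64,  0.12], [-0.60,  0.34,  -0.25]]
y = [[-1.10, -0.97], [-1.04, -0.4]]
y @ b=[[0.42,-1.03,0.11],[0.08,-0.8,-0.02]]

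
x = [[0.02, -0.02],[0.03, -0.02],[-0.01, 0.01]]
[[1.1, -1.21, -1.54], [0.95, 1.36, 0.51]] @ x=[[0.0,-0.01],[0.05,-0.04]]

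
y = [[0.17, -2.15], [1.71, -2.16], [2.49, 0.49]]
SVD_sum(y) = [[1.15,  -1.23], [1.88,  -2.00], [0.92,  -0.98]] + [[-0.98, -0.92], [-0.17, -0.16], [1.57, 1.47]]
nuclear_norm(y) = 6.04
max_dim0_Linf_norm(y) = 2.49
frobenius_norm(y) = 4.32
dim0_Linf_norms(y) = [2.49, 2.16]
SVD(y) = [[-0.48, -0.53], [-0.79, -0.09], [-0.38, 0.84]] @ diag([3.49082199763456, 2.5486195833883603]) @ [[-0.68, 0.73],[0.73, 0.68]]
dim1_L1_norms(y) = [2.32, 3.87, 2.98]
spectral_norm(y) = 3.49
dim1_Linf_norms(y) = [2.15, 2.16, 2.49]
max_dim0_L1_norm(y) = 4.8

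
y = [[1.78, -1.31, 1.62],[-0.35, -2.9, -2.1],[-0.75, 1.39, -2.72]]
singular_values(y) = [4.13, 3.52, 0.97]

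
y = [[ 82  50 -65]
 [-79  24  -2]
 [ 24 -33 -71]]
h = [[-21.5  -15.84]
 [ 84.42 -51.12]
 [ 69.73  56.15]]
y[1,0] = -79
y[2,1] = -33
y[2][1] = -33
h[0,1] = -15.84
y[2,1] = -33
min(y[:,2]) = -71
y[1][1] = 24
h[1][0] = 84.42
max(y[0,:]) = 82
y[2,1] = -33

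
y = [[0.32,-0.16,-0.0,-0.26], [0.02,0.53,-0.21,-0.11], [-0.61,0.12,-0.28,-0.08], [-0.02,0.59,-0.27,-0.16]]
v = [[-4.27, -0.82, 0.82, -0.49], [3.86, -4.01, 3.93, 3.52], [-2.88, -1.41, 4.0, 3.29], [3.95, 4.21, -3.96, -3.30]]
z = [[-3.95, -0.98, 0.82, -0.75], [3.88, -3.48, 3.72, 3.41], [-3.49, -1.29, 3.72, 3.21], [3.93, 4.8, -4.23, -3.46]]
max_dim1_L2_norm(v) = 7.74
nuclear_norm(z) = 20.92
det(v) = -92.14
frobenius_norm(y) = 1.20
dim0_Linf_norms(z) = [3.95, 4.8, 4.23, 3.46]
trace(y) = 0.41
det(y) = -0.00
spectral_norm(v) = 10.93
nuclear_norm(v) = 20.68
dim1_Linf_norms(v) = [4.27, 4.01, 4.0, 4.21]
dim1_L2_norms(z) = [4.22, 7.25, 6.16, 8.27]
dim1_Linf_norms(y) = [0.32, 0.53, 0.61, 0.59]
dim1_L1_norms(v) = [6.4, 15.32, 11.58, 15.42]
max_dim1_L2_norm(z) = 8.27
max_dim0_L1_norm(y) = 1.4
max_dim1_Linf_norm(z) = 4.8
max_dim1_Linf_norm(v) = 4.27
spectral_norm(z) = 11.05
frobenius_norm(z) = 13.30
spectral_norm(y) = 0.96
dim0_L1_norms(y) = [0.97, 1.4, 0.76, 0.61]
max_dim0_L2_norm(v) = 7.55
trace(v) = -7.58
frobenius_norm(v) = 13.25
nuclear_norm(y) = 1.93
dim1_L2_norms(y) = [0.44, 0.58, 0.69, 0.67]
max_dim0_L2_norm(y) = 0.82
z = v + y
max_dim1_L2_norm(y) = 0.69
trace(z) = -7.17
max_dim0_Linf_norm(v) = 4.27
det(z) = -116.28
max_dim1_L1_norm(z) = 16.42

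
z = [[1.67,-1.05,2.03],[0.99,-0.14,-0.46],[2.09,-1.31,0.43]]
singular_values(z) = [3.64, 1.45, 0.32]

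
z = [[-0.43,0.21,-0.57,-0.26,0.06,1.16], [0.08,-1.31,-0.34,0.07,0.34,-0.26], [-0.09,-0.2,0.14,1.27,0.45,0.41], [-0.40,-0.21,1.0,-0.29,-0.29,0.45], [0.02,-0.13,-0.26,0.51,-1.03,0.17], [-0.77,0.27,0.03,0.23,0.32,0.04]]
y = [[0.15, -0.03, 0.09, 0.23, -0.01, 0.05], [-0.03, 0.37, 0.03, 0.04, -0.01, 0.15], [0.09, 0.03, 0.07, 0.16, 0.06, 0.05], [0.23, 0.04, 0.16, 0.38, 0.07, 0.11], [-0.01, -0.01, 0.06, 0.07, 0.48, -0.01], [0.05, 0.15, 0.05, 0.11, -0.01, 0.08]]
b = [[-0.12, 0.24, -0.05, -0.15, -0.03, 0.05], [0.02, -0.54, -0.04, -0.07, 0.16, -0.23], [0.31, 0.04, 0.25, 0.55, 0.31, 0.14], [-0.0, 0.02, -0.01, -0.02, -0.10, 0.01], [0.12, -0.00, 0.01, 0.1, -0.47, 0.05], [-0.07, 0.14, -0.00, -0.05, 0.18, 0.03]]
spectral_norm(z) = 1.64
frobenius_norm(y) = 0.91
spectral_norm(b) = 0.79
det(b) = -0.00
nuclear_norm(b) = 2.02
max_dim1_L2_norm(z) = 1.43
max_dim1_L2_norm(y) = 0.49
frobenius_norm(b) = 1.17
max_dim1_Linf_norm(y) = 0.48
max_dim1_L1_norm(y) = 0.99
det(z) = -2.83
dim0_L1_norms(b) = [0.64, 0.98, 0.36, 0.94, 1.25, 0.51]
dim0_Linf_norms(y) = [0.23, 0.37, 0.16, 0.38, 0.48, 0.15]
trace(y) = 1.53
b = z @ y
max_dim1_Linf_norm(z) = 1.31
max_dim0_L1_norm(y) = 0.99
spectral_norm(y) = 0.66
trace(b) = -0.87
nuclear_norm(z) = 7.45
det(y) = 0.00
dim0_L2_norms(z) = [0.98, 1.39, 1.24, 1.44, 1.25, 1.35]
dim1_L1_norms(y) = [0.56, 0.63, 0.46, 0.99, 0.64, 0.45]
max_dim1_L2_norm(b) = 0.76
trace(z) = -2.88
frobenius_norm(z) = 3.14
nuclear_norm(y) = 1.54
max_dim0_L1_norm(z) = 2.63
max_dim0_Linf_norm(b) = 0.55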